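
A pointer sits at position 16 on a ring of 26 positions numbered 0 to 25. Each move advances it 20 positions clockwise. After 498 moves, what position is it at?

18

498·20 = 9960.
9960 = 383·26 + 2, so 9960 mod 26 = 2.
(16 + 2) mod 26 = 18.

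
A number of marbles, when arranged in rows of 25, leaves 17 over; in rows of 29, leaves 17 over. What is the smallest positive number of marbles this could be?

17

x ≡ 17 (mod 25) gives x ∈ {17}.
The first of these with x mod 29 = 17 is 17.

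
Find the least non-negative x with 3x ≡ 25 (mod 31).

The inverse of 3 mod 31 is 21 (since 3·21 = 63 ≡ 1).
So x ≡ 21·25 = 525 ≡ 29 (mod 31).
Check: 3·29 = 87 = 2·31 + 25.

29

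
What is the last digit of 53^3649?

3

Powers of 3 mod 10 repeat with period 4: 3, 9, 7, 1.
3649 mod 4 = 1, so the last digit matches 3^1 = 3.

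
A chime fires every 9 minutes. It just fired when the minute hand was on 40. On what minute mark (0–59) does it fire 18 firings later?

18·9 = 162.
162 = 2·60 + 42, so 162 mod 60 = 42.
(40 + 42) mod 60 = 22.

22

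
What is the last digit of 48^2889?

The units digit of 48^n cycles with period 4: 8, 4, 2, 6, …
2889 mod 4 = 1, so the last digit matches 8^1 = 8.

8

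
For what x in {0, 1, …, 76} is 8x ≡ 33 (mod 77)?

33

8⁻¹ ≡ 29 (mod 77) because 8·29 = 232 = 3·77 + 1.
Multiplying both sides by 29: x ≡ 29·33 = 957 ≡ 33 (mod 77).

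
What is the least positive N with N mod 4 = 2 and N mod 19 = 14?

x ≡ 2 (mod 4) gives x ∈ {2, 6, 10, 14}.
The first of these with x mod 19 = 14 is 14.

14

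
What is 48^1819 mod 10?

2

The units digit of 48^n cycles with period 4: 8, 4, 2, 6, …
1819 mod 4 = 3, so the last digit matches 8^3 = 2.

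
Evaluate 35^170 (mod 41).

Square-and-reduce mod 41: 35^1≡35, 35^2≡36, 35^4≡25, 35^8≡10, 35^16≡18, 35^32≡37, 35^64≡16, 35^128≡10.
Since 170 = 2 + 8 + 32 + 128 in binary, 35^170 ≡ 36·10·37·10 ≡ 32 (mod 41).

32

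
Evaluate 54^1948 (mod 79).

By repeated squaring mod 79: 54^1≡54, 54^2≡72, 54^4≡49, 54^8≡31, 54^16≡13, 54^32≡11, 54^64≡42, 54^128≡26, 54^256≡44, 54^512≡40, 54^1024≡20.
Since 1948 = 4 + 8 + 16 + 128 + 256 + 512 + 1024 in binary, 54^1948 ≡ 49·31·13·26·44·40·20 ≡ 45 (mod 79).

45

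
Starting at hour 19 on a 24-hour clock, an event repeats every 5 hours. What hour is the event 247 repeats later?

6

247·5 = 1235.
Dividing 1235 by 24 gives quotient 51 and remainder 11.
(19 + 11) mod 24 = 6.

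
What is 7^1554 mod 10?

9

Last digits of 7^n: 7, 9, 3, 1 (period 4).
1554 leaves remainder 2 on division by 4, so 7^1554 ends in 9.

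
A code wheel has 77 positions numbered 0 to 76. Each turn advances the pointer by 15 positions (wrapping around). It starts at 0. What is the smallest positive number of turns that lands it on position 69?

20

The inverse of 15 mod 77 is 36 (since 15·36 = 540 ≡ 1).
Multiplying both sides by 36: x ≡ 36·69 = 2484 ≡ 20 (mod 77).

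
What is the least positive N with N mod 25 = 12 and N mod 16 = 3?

387

Since 16·11 ≡ 1 (mod 25), take x = 3 + 16·((12−3)·11 mod 25) = 3 + 16·24 = 387.
Check: 387 mod 25 = 12, 387 mod 16 = 3.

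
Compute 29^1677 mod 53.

By repeated squaring mod 53: 29^1≡29, 29^2≡46, 29^4≡49, 29^8≡16, 29^16≡44, 29^32≡28, 29^64≡42, 29^128≡15, 29^256≡13, 29^512≡10, 29^1024≡47.
Since 1677 = 1 + 4 + 8 + 128 + 512 + 1024 in binary, 29^1677 ≡ 29·49·16·15·10·47 ≡ 52 (mod 53).

52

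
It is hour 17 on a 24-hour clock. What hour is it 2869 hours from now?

6

2869 − 119·24 = 13, so 2869 ≡ 13 (mod 24).
(17 + 13) mod 24 = 6.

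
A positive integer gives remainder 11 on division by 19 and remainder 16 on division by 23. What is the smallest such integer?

315

Since 23·5 ≡ 1 (mod 19), take x = 16 + 23·((11−16)·5 mod 19) = 16 + 23·13 = 315.
Check: 315 mod 19 = 11, 315 mod 23 = 16.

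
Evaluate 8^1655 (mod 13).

5

By repeated squaring mod 13: 8^1≡8, 8^2≡12, 8^4≡1, 8^8≡1, 8^16≡1, 8^32≡1, 8^64≡1, 8^128≡1, 8^256≡1, 8^512≡1, 8^1024≡1.
1655 = 1 + 2 + 4 + 16 + 32 + 64 + 512 + 1024, so 8^1655 ≡ 8·12·1·1·1·1·1·1 ≡ 5 (mod 13).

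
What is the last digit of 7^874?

Last digits of 7^n: 7, 9, 3, 1 (period 4).
874 leaves remainder 2 on division by 4, so 7^874 ends in 9.

9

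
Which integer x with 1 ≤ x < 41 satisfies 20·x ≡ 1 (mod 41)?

39

41 = 2·20 + 1
20 = 20·1 + 0
Back-substituting gives 20·39 ≡ 1 (mod 41).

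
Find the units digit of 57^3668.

1

The units digit of 57^n cycles with period 4: 7, 9, 3, 1, …
3668 mod 4 = 0, so the last digit matches 7^4 = 1.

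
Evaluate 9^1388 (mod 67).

14

By repeated squaring mod 67: 9^1≡9, 9^2≡14, 9^4≡62, 9^8≡25, 9^16≡22, 9^32≡15, 9^64≡24, 9^128≡40, 9^256≡59, 9^512≡64, 9^1024≡9.
Since 1388 = 4 + 8 + 32 + 64 + 256 + 1024 in binary, 9^1388 ≡ 62·25·15·24·59·9 ≡ 14 (mod 67).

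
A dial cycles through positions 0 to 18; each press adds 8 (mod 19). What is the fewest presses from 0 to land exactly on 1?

12

19 = 2·8 + 3
8 = 2·3 + 2
3 = 1·2 + 1
2 = 2·1 + 0
Back-substituting gives 8·12 ≡ 1 (mod 19).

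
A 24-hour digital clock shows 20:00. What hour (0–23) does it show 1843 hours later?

15

1843 = 76·24 + 19, so 1843 mod 24 = 19.
(20 + 19) mod 24 = 15.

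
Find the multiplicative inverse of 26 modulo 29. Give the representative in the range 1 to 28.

26·19 = 494 = 17·29 + 1, so 26⁻¹ ≡ 19 (mod 29).

19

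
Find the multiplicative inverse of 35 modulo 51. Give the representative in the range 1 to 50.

35·35 = 1225 = 24·51 + 1, so 35⁻¹ ≡ 35 (mod 51).

35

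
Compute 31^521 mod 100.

31

By repeated squaring mod 100: 31^1≡31, 31^2≡61, 31^4≡21, 31^8≡41, 31^16≡81, 31^32≡61, 31^64≡21, 31^128≡41, 31^256≡81, 31^512≡61.
Since 521 = 1 + 8 + 512 in binary, 31^521 ≡ 31·41·61 ≡ 31 (mod 100).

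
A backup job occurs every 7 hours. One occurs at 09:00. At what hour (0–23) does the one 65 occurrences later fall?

8

65·7 = 455.
Dividing 455 by 24 gives quotient 18 and remainder 23.
(9 + 23) mod 24 = 8.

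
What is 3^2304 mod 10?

1

The units digit of 3^n cycles with period 4: 3, 9, 7, 1, …
2304 mod 4 = 0, so the last digit matches 3^4 = 1.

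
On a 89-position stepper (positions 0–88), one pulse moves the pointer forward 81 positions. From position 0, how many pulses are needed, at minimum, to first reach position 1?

81·11 = 891 = 10·89 + 1, so 81⁻¹ ≡ 11 (mod 89).

11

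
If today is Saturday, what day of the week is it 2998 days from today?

Monday

2998 mod 7 = 2 (since 428·7 = 2996).
Saturday + 2 days → Monday.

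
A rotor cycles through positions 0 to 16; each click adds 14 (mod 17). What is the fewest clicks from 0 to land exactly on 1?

14·11 = 154 = 9·17 + 1, so 14⁻¹ ≡ 11 (mod 17).

11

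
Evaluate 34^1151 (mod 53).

26

Successive squares of 34 mod 53: 34^1≡34, 34^2≡43, 34^4≡47, 34^8≡36, 34^16≡24, 34^32≡46, 34^64≡49, 34^128≡16, 34^256≡44, 34^512≡28, 34^1024≡42.
1151 = 1 + 2 + 4 + 8 + 16 + 32 + 64 + 1024, so 34^1151 ≡ 34·43·47·36·24·46·49·42 ≡ 26 (mod 53).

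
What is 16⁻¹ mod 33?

31

16·31 = 496 = 15·33 + 1, so 16⁻¹ ≡ 31 (mod 33).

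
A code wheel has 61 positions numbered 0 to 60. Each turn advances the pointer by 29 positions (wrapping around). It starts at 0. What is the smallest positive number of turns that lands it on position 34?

18

The inverse of 29 mod 61 is 40 (since 29·40 = 1160 ≡ 1).
Multiplying both sides by 40: x ≡ 40·34 = 1360 ≡ 18 (mod 61).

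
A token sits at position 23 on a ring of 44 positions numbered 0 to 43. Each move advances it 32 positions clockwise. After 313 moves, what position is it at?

7

313·32 = 10016.
10016 = 227·44 + 28, so 10016 mod 44 = 28.
(23 + 28) mod 44 = 7.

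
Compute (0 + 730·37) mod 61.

730·37 = 27010.
Dividing 27010 by 61 gives quotient 442 and remainder 48.
(0 + 48) mod 61 = 48.

48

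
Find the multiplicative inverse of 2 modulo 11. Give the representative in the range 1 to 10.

6

2·6 = 12 = 1·11 + 1, so 2⁻¹ ≡ 6 (mod 11).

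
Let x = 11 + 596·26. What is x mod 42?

596·26 = 15496.
15496 = 368·42 + 40, so 15496 mod 42 = 40.
(11 + 40) mod 42 = 9.

9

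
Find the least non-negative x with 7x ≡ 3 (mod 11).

2

7⁻¹ ≡ 8 (mod 11) because 7·8 = 56 = 5·11 + 1.
Multiplying both sides by 8: x ≡ 8·3 = 24 ≡ 2 (mod 11).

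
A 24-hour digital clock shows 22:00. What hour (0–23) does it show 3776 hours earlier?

14

3776 = 157·24 + 8, so 3776 mod 24 = 8.
(22 − 8) mod 24 = 14.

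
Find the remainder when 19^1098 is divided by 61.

Square-and-reduce mod 61: 19^1≡19, 19^2≡56, 19^4≡25, 19^8≡15, 19^16≡42, 19^32≡56, 19^64≡25, 19^128≡15, 19^256≡42, 19^512≡56, 19^1024≡25.
Since 1098 = 2 + 8 + 64 + 1024 in binary, 19^1098 ≡ 56·15·25·25 ≡ 34 (mod 61).

34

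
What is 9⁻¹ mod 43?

43 = 4·9 + 7
9 = 1·7 + 2
7 = 3·2 + 1
2 = 2·1 + 0
Back-substituting gives 9·24 ≡ 1 (mod 43).

24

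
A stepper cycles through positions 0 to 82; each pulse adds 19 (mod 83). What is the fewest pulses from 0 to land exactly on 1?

35

83 = 4·19 + 7
19 = 2·7 + 5
7 = 1·5 + 2
5 = 2·2 + 1
2 = 2·1 + 0
Back-substituting gives 19·35 ≡ 1 (mod 83).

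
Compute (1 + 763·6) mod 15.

763·6 = 4578.
4578 − 305·15 = 3, so 4578 ≡ 3 (mod 15).
(1 + 3) mod 15 = 4.

4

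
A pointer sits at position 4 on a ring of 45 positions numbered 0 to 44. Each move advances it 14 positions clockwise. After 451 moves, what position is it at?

18

451·14 = 6314.
6314 mod 45 = 14 (since 140·45 = 6300).
(4 + 14) mod 45 = 18.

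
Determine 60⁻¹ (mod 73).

60·28 = 1680 = 23·73 + 1, so 60⁻¹ ≡ 28 (mod 73).

28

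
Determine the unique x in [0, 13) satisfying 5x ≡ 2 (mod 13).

3

The inverse of 5 mod 13 is 8 (since 5·8 = 40 ≡ 1).
So x ≡ 8·2 = 16 ≡ 3 (mod 13).
Check: 5·3 = 15 = 1·13 + 2.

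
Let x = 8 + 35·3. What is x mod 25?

35·3 = 105.
Dividing 105 by 25 gives quotient 4 and remainder 5.
(8 + 5) mod 25 = 13.

13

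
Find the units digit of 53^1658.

9

Last digits of 3^n: 3, 9, 7, 1 (period 4).
1658 leaves remainder 2 on division by 4, so 53^1658 ends in 9.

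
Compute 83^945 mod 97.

Square-and-reduce mod 97: 83^1≡83, 83^2≡2, 83^4≡4, 83^8≡16, 83^16≡62, 83^32≡61, 83^64≡35, 83^128≡61, 83^256≡35, 83^512≡61.
945 = 1 + 16 + 32 + 128 + 256 + 512, so 83^945 ≡ 83·62·61·61·35·61 ≡ 78 (mod 97).

78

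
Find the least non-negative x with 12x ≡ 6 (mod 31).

The inverse of 12 mod 31 is 13 (since 12·13 = 156 ≡ 1).
Multiplying both sides by 13: x ≡ 13·6 = 78 ≡ 16 (mod 31).

16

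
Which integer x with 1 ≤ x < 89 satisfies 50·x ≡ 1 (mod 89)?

73

50·73 = 3650 = 41·89 + 1, so 50⁻¹ ≡ 73 (mod 89).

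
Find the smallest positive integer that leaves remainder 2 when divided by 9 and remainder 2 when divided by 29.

x ≡ 2 (mod 9) gives x ∈ {2}.
The first of these with x mod 29 = 2 is 2.

2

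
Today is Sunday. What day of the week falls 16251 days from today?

Thursday

Dividing 16251 by 7 gives quotient 2321 and remainder 4.
Sunday + 4 days → Thursday.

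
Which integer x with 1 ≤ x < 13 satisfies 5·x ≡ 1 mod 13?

8

13 = 2·5 + 3
5 = 1·3 + 2
3 = 1·2 + 1
2 = 2·1 + 0
Back-substituting gives 5·8 ≡ 1 (mod 13).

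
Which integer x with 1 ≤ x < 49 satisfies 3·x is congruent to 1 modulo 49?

3·33 = 99 = 2·49 + 1, so 3⁻¹ ≡ 33 (mod 49).

33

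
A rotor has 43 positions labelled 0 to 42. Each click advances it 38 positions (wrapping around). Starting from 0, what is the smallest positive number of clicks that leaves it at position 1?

17

43 = 1·38 + 5
38 = 7·5 + 3
5 = 1·3 + 2
3 = 1·2 + 1
2 = 2·1 + 0
Back-substituting gives 38·17 ≡ 1 (mod 43).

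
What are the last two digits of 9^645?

Successive squares of 9 mod 100: 9^1≡9, 9^2≡81, 9^4≡61, 9^8≡21, 9^16≡41, 9^32≡81, 9^64≡61, 9^128≡21, 9^256≡41, 9^512≡81.
Since 645 = 1 + 4 + 128 + 512 in binary, 9^645 ≡ 9·61·21·81 ≡ 49 (mod 100).

49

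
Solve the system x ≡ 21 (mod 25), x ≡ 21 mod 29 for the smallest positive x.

Since 29·19 ≡ 1 (mod 25), take x = 21 + 29·((21−21)·19 mod 25) = 21 + 29·0 = 21.
Check: 21 mod 25 = 21, 21 mod 29 = 21.

21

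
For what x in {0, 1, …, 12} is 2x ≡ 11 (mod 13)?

The inverse of 2 mod 13 is 7 (since 2·7 = 14 ≡ 1).
So x ≡ 7·11 = 77 ≡ 12 (mod 13).
Check: 2·12 = 24 = 1·13 + 11.

12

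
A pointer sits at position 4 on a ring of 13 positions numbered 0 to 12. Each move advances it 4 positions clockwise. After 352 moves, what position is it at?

8

352·4 = 1408.
Dividing 1408 by 13 gives quotient 108 and remainder 4.
(4 + 4) mod 13 = 8.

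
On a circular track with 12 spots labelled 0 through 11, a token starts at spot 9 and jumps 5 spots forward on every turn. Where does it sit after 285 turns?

285·5 = 1425.
1425 − 118·12 = 9, so 1425 ≡ 9 (mod 12).
(9 + 9) mod 12 = 6.

6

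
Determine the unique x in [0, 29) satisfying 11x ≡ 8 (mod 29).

6

11⁻¹ ≡ 8 (mod 29) because 11·8 = 88 = 3·29 + 1.
So x ≡ 8·8 = 64 ≡ 6 (mod 29).
Check: 11·6 = 66 = 2·29 + 8.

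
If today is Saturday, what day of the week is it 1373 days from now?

1373 − 196·7 = 1, so 1373 ≡ 1 (mod 7).
Saturday + 1 day → Sunday.

Sunday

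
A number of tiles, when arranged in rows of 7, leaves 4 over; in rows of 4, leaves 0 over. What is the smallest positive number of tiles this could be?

4

Since 4·2 ≡ 1 (mod 7), take x = 0 + 4·((4−0)·2 mod 7) = 0 + 4·1 = 4.
Check: 4 mod 7 = 4, 4 mod 4 = 0.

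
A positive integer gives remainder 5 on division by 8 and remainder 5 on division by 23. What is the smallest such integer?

x ≡ 5 (mod 8) gives x ∈ {5}.
The first of these with x mod 23 = 5 is 5.

5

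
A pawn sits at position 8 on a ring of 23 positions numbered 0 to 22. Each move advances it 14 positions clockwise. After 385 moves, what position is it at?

16

385·14 = 5390.
Dividing 5390 by 23 gives quotient 234 and remainder 8.
(8 + 8) mod 23 = 16.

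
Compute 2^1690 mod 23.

13

Successive squares of 2 mod 23: 2^1≡2, 2^2≡4, 2^4≡16, 2^8≡3, 2^16≡9, 2^32≡12, 2^64≡6, 2^128≡13, 2^256≡8, 2^512≡18, 2^1024≡2.
Since 1690 = 2 + 8 + 16 + 128 + 512 + 1024 in binary, 2^1690 ≡ 4·3·9·13·18·2 ≡ 13 (mod 23).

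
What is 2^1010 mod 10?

4

Powers of 2 mod 10 repeat with period 4: 2, 4, 8, 6.
1010 leaves remainder 2 on division by 4, so 2^1010 ends in 4.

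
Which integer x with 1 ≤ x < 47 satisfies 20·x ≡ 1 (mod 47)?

20·40 = 800 = 17·47 + 1, so 20⁻¹ ≡ 40 (mod 47).

40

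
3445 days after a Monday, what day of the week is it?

Tuesday

3445 − 492·7 = 1, so 3445 ≡ 1 (mod 7).
Monday + 1 day → Tuesday.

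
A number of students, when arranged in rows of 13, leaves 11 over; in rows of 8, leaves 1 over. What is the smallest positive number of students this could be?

x ≡ 1 (mod 8) gives x ∈ {1, 9, 17, 25, 33, 41, 49, 57, …}.
The first of these with x mod 13 = 11 is 89.

89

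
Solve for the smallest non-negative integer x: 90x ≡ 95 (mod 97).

28

The inverse of 90 mod 97 is 83 (since 90·83 = 7470 ≡ 1).
So x ≡ 83·95 = 7885 ≡ 28 (mod 97).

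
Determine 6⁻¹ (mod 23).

4

6·4 = 24 = 1·23 + 1, so 6⁻¹ ≡ 4 (mod 23).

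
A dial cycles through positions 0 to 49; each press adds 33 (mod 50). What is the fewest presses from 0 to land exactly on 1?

50 = 1·33 + 17
33 = 1·17 + 16
17 = 1·16 + 1
16 = 16·1 + 0
Back-substituting gives 33·47 ≡ 1 (mod 50).

47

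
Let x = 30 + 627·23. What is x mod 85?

1

627·23 = 14421.
Dividing 14421 by 85 gives quotient 169 and remainder 56.
(30 + 56) mod 85 = 1.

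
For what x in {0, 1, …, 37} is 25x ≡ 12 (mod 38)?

25⁻¹ ≡ 35 (mod 38) because 25·35 = 875 = 23·38 + 1.
Multiplying both sides by 35: x ≡ 35·12 = 420 ≡ 2 (mod 38).

2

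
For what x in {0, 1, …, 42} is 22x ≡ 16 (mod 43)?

22⁻¹ ≡ 2 (mod 43) because 22·2 = 44 = 1·43 + 1.
Multiplying both sides by 2: x ≡ 2·16 = 32 ≡ 32 (mod 43).

32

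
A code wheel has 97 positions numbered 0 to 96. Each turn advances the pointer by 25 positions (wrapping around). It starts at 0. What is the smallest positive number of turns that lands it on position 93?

25⁻¹ ≡ 66 (mod 97) because 25·66 = 1650 = 17·97 + 1.
So x ≡ 66·93 = 6138 ≡ 27 (mod 97).

27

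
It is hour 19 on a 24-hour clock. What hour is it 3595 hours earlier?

0

3595 = 149·24 + 19, so 3595 mod 24 = 19.
(19 − 19) mod 24 = 0.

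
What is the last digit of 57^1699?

Last digits of 7^n: 7, 9, 3, 1 (period 4).
1699 mod 4 = 3, so the last digit matches 7^3 = 3.

3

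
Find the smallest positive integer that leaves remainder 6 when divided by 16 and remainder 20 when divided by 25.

x ≡ 6 (mod 16) gives x ∈ {6, 22, 38, 54, 70}.
The first of these with x mod 25 = 20 is 70.

70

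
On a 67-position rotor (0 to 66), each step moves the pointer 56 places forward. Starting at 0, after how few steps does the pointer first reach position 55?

56⁻¹ ≡ 6 (mod 67) because 56·6 = 336 = 5·67 + 1.
So x ≡ 6·55 = 330 ≡ 62 (mod 67).

62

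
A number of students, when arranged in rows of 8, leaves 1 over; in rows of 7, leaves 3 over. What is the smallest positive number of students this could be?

17

x ≡ 3 (mod 7) gives x ∈ {3, 10, 17}.
The first of these with x mod 8 = 1 is 17.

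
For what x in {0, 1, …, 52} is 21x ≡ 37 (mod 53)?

The inverse of 21 mod 53 is 48 (since 21·48 = 1008 ≡ 1).
So x ≡ 48·37 = 1776 ≡ 27 (mod 53).

27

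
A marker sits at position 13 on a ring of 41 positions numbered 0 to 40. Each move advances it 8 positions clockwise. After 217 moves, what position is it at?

27

217·8 = 1736.
1736 mod 41 = 14 (since 42·41 = 1722).
(13 + 14) mod 41 = 27.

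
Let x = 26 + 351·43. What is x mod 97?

84

351·43 = 15093.
Dividing 15093 by 97 gives quotient 155 and remainder 58.
(26 + 58) mod 97 = 84.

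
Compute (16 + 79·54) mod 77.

79·54 = 4266.
4266 − 55·77 = 31, so 4266 ≡ 31 (mod 77).
(16 + 31) mod 77 = 47.

47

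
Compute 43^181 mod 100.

Successive squares of 43 mod 100: 43^1≡43, 43^2≡49, 43^4≡1, 43^8≡1, 43^16≡1, 43^32≡1, 43^64≡1, 43^128≡1.
181 = 1 + 4 + 16 + 32 + 128, so 43^181 ≡ 43·1·1·1·1 ≡ 43 (mod 100).

43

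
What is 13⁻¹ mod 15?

13·7 = 91 = 6·15 + 1, so 13⁻¹ ≡ 7 (mod 15).

7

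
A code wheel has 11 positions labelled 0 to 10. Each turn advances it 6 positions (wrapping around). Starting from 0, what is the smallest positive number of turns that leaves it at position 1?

2

11 = 1·6 + 5
6 = 1·5 + 1
5 = 5·1 + 0
Back-substituting gives 6·2 ≡ 1 (mod 11).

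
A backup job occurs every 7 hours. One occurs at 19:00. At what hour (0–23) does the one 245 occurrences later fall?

6

245·7 = 1715.
1715 − 71·24 = 11, so 1715 ≡ 11 (mod 24).
(19 + 11) mod 24 = 6.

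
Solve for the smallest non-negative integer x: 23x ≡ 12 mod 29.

27

The inverse of 23 mod 29 is 24 (since 23·24 = 552 ≡ 1).
So x ≡ 24·12 = 288 ≡ 27 (mod 29).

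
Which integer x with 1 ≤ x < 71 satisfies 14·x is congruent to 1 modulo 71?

66

71 = 5·14 + 1
14 = 14·1 + 0
Back-substituting gives 14·66 ≡ 1 (mod 71).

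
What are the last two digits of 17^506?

By repeated squaring mod 100: 17^1≡17, 17^2≡89, 17^4≡21, 17^8≡41, 17^16≡81, 17^32≡61, 17^64≡21, 17^128≡41, 17^256≡81.
506 = 2 + 8 + 16 + 32 + 64 + 128 + 256, so 17^506 ≡ 89·41·81·61·21·41·81 ≡ 69 (mod 100).

69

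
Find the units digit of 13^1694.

Powers of 3 mod 10 repeat with period 4: 3, 9, 7, 1.
1694 mod 4 = 2, so the last digit matches 3^2 = 9.

9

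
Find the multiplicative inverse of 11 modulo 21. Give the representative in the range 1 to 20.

11·2 = 22 = 1·21 + 1, so 11⁻¹ ≡ 2 (mod 21).

2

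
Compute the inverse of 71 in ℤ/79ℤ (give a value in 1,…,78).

69

71·69 = 4899 = 62·79 + 1, so 71⁻¹ ≡ 69 (mod 79).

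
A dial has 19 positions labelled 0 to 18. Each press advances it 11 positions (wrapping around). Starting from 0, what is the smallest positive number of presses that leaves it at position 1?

11·7 = 77 = 4·19 + 1, so 11⁻¹ ≡ 7 (mod 19).

7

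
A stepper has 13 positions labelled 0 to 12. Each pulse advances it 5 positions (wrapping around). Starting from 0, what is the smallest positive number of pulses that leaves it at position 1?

5·8 = 40 = 3·13 + 1, so 5⁻¹ ≡ 8 (mod 13).

8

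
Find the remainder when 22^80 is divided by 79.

10

Square-and-reduce mod 79: 22^1≡22, 22^2≡10, 22^4≡21, 22^8≡46, 22^16≡62, 22^32≡52, 22^64≡18.
Since 80 = 16 + 64 in binary, 22^80 ≡ 62·18 ≡ 10 (mod 79).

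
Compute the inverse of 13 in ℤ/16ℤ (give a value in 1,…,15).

5

13·5 = 65 = 4·16 + 1, so 13⁻¹ ≡ 5 (mod 16).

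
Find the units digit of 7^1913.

7

Last digits of 7^n: 7, 9, 3, 1 (period 4).
1913 mod 4 = 1, so the last digit matches 7^1 = 7.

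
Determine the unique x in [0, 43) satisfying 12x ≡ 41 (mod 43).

The inverse of 12 mod 43 is 18 (since 12·18 = 216 ≡ 1).
So x ≡ 18·41 = 738 ≡ 7 (mod 43).

7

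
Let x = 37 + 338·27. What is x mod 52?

11

338·27 = 9126.
9126 = 175·52 + 26, so 9126 mod 52 = 26.
(37 + 26) mod 52 = 11.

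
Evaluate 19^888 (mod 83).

21

Successive squares of 19 mod 83: 19^1≡19, 19^2≡29, 19^4≡11, 19^8≡38, 19^16≡33, 19^32≡10, 19^64≡17, 19^128≡40, 19^256≡23, 19^512≡31.
888 = 8 + 16 + 32 + 64 + 256 + 512, so 19^888 ≡ 38·33·10·17·23·31 ≡ 21 (mod 83).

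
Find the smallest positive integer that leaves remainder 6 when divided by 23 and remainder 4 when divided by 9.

121

Since 9·18 ≡ 1 (mod 23), take x = 4 + 9·((6−4)·18 mod 23) = 4 + 9·13 = 121.
Check: 121 mod 23 = 6, 121 mod 9 = 4.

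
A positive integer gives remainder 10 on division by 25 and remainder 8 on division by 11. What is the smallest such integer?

85

x ≡ 8 (mod 11) gives x ∈ {8, 19, 30, 41, 52, 63, 74, 85}.
The first of these with x mod 25 = 10 is 85.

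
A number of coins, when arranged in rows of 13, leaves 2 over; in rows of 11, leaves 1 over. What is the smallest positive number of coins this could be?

x ≡ 1 (mod 11) gives x ∈ {1, 12, 23, 34, 45, 56, 67}.
The first of these with x mod 13 = 2 is 67.

67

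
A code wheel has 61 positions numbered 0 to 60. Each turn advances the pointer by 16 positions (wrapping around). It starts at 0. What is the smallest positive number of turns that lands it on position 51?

7

The inverse of 16 mod 61 is 42 (since 16·42 = 672 ≡ 1).
So x ≡ 42·51 = 2142 ≡ 7 (mod 61).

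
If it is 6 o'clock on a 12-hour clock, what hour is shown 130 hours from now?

4

130 = 10·12 + 10, so 130 mod 12 = 10.
6 + 10 → 4 on a 12-hour dial.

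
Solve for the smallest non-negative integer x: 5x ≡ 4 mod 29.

5⁻¹ ≡ 6 (mod 29) because 5·6 = 30 = 1·29 + 1.
So x ≡ 6·4 = 24 ≡ 24 (mod 29).

24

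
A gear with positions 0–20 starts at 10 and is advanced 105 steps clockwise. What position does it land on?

10

105 mod 21 = 0 (since 5·21 = 105).
(10 + 0) mod 21 = 10.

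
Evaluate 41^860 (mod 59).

By repeated squaring mod 59: 41^1≡41, 41^2≡29, 41^4≡15, 41^8≡48, 41^16≡3, 41^32≡9, 41^64≡22, 41^128≡12, 41^256≡26, 41^512≡27.
860 = 4 + 8 + 16 + 64 + 256 + 512, so 41^860 ≡ 15·48·3·22·26·27 ≡ 27 (mod 59).

27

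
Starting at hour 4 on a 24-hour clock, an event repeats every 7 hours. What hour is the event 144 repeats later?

4

144·7 = 1008.
1008 = 42·24 + 0, so 1008 mod 24 = 0.
(4 + 0) mod 24 = 4.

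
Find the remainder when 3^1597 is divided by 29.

3

By repeated squaring mod 29: 3^1≡3, 3^2≡9, 3^4≡23, 3^8≡7, 3^16≡20, 3^32≡23, 3^64≡7, 3^128≡20, 3^256≡23, 3^512≡7, 3^1024≡20.
1597 = 1 + 4 + 8 + 16 + 32 + 512 + 1024, so 3^1597 ≡ 3·23·7·20·23·7·20 ≡ 3 (mod 29).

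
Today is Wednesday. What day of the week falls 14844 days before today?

Saturday

14844 = 2120·7 + 4, so 14844 mod 7 = 4.
Wednesday − 4 days → Saturday.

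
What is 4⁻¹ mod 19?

4·5 = 20 = 1·19 + 1, so 4⁻¹ ≡ 5 (mod 19).

5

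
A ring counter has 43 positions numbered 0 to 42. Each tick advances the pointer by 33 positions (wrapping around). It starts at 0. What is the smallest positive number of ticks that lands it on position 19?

11

The inverse of 33 mod 43 is 30 (since 33·30 = 990 ≡ 1).
Multiplying both sides by 30: x ≡ 30·19 = 570 ≡ 11 (mod 43).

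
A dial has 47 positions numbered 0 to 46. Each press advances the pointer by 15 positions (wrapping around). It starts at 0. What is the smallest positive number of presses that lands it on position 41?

The inverse of 15 mod 47 is 22 (since 15·22 = 330 ≡ 1).
Multiplying both sides by 22: x ≡ 22·41 = 902 ≡ 9 (mod 47).

9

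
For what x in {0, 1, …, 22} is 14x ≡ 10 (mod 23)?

14⁻¹ ≡ 5 (mod 23) because 14·5 = 70 = 3·23 + 1.
So x ≡ 5·10 = 50 ≡ 4 (mod 23).
Check: 14·4 = 56 = 2·23 + 10.

4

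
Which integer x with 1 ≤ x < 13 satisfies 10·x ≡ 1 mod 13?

10·4 = 40 = 3·13 + 1, so 10⁻¹ ≡ 4 (mod 13).

4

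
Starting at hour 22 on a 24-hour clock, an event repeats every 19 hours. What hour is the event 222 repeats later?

16

222·19 = 4218.
4218 = 175·24 + 18, so 4218 mod 24 = 18.
(22 + 18) mod 24 = 16.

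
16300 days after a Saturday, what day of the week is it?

Wednesday

16300 = 2328·7 + 4, so 16300 mod 7 = 4.
Saturday + 4 days → Wednesday.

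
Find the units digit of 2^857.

2

The units digit of 2^n cycles with period 4: 2, 4, 8, 6, …
857 mod 4 = 1, so the last digit matches 2^1 = 2.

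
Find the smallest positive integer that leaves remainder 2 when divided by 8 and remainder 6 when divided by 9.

42

x ≡ 2 (mod 8) gives x ∈ {2, 10, 18, 26, 34, 42}.
The first of these with x mod 9 = 6 is 42.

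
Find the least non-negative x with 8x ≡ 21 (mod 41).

The inverse of 8 mod 41 is 36 (since 8·36 = 288 ≡ 1).
Multiplying both sides by 36: x ≡ 36·21 = 756 ≡ 18 (mod 41).
Check: 8·18 = 144 = 3·41 + 21.

18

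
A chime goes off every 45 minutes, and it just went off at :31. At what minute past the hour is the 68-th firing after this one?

31

68·45 = 3060.
3060 mod 60 = 0 (since 51·60 = 3060).
(31 + 0) mod 60 = 31.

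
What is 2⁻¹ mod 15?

8

15 = 7·2 + 1
2 = 2·1 + 0
Back-substituting gives 2·8 ≡ 1 (mod 15).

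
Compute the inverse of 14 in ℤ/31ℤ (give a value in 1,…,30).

14·20 = 280 = 9·31 + 1, so 14⁻¹ ≡ 20 (mod 31).

20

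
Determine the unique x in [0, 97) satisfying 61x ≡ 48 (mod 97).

The inverse of 61 mod 97 is 35 (since 61·35 = 2135 ≡ 1).
So x ≡ 35·48 = 1680 ≡ 31 (mod 97).
Check: 61·31 = 1891 = 19·97 + 48.

31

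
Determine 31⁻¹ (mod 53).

12

53 = 1·31 + 22
31 = 1·22 + 9
22 = 2·9 + 4
9 = 2·4 + 1
4 = 4·1 + 0
Back-substituting gives 31·12 ≡ 1 (mod 53).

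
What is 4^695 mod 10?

4

Powers of 4 mod 10 repeat with period 2: 4, 6.
695 mod 2 = 1, so the last digit matches 4^1 = 4.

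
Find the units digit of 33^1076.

Powers of 3 mod 10 repeat with period 4: 3, 9, 7, 1.
1076 mod 4 = 0, so the last digit matches 3^4 = 1.

1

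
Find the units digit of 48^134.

4

Powers of 8 mod 10 repeat with period 4: 8, 4, 2, 6.
134 leaves remainder 2 on division by 4, so 48^134 ends in 4.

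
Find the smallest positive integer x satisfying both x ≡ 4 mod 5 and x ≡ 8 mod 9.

44

Since 9·4 ≡ 1 (mod 5), take x = 8 + 9·((4−8)·4 mod 5) = 8 + 9·4 = 44.
Check: 44 mod 5 = 4, 44 mod 9 = 8.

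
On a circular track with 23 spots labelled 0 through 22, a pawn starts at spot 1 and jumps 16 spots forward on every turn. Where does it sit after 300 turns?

300·16 = 4800.
Dividing 4800 by 23 gives quotient 208 and remainder 16.
(1 + 16) mod 23 = 17.

17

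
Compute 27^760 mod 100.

Successive squares of 27 mod 100: 27^1≡27, 27^2≡29, 27^4≡41, 27^8≡81, 27^16≡61, 27^32≡21, 27^64≡41, 27^128≡81, 27^256≡61, 27^512≡21.
760 = 8 + 16 + 32 + 64 + 128 + 512, so 27^760 ≡ 81·61·21·41·81·21 ≡ 1 (mod 100).

1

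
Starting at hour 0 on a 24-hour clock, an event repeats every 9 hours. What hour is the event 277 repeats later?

277·9 = 2493.
2493 − 103·24 = 21, so 2493 ≡ 21 (mod 24).
(0 + 21) mod 24 = 21.

21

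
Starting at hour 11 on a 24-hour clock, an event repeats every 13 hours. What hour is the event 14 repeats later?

1

14·13 = 182.
Dividing 182 by 24 gives quotient 7 and remainder 14.
(11 + 14) mod 24 = 1.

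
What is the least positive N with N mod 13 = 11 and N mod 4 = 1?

37

Since 4·10 ≡ 1 (mod 13), take x = 1 + 4·((11−1)·10 mod 13) = 1 + 4·9 = 37.
Check: 37 mod 13 = 11, 37 mod 4 = 1.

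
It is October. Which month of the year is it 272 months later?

272 − 22·12 = 8, so 272 ≡ 8 (mod 12).
October + 8 months → June.

June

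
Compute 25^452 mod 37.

Successive squares of 25 mod 37: 25^1≡25, 25^2≡33, 25^4≡16, 25^8≡34, 25^16≡9, 25^32≡7, 25^64≡12, 25^128≡33, 25^256≡16.
Since 452 = 4 + 64 + 128 + 256 in binary, 25^452 ≡ 16·12·33·16 ≡ 33 (mod 37).

33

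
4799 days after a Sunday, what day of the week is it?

4799 mod 7 = 4 (since 685·7 = 4795).
Sunday + 4 days → Thursday.

Thursday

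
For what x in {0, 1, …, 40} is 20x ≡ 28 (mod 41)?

26

The inverse of 20 mod 41 is 39 (since 20·39 = 780 ≡ 1).
So x ≡ 39·28 = 1092 ≡ 26 (mod 41).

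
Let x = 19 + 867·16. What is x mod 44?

867·16 = 13872.
13872 mod 44 = 12 (since 315·44 = 13860).
(19 + 12) mod 44 = 31.

31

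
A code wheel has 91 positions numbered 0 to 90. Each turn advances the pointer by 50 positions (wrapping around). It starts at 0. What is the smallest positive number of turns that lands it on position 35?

50⁻¹ ≡ 71 (mod 91) because 50·71 = 3550 = 39·91 + 1.
So x ≡ 71·35 = 2485 ≡ 28 (mod 91).

28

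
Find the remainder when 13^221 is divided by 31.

3

By repeated squaring mod 31: 13^1≡13, 13^2≡14, 13^4≡10, 13^8≡7, 13^16≡18, 13^32≡14, 13^64≡10, 13^128≡7.
Since 221 = 1 + 4 + 8 + 16 + 64 + 128 in binary, 13^221 ≡ 13·10·7·18·10·7 ≡ 3 (mod 31).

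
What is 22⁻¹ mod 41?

22·28 = 616 = 15·41 + 1, so 22⁻¹ ≡ 28 (mod 41).

28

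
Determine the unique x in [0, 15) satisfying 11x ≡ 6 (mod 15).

The inverse of 11 mod 15 is 11 (since 11·11 = 121 ≡ 1).
So x ≡ 11·6 = 66 ≡ 6 (mod 15).

6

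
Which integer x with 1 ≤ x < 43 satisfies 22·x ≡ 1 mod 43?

2

43 = 1·22 + 21
22 = 1·21 + 1
21 = 21·1 + 0
Back-substituting gives 22·2 ≡ 1 (mod 43).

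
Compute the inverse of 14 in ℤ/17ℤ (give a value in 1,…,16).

11

14·11 = 154 = 9·17 + 1, so 14⁻¹ ≡ 11 (mod 17).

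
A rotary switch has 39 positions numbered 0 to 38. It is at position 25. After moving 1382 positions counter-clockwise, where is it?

8

1382 − 35·39 = 17, so 1382 ≡ 17 (mod 39).
(25 − 17) mod 39 = 8.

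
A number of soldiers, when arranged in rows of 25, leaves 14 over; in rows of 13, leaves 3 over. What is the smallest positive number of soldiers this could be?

x ≡ 3 (mod 13) gives x ∈ {3, 16, 29, 42, 55, 68, 81, 94, …}.
The first of these with x mod 25 = 14 is 289.

289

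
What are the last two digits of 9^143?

By repeated squaring mod 100: 9^1≡9, 9^2≡81, 9^4≡61, 9^8≡21, 9^16≡41, 9^32≡81, 9^64≡61, 9^128≡21.
143 = 1 + 2 + 4 + 8 + 128, so 9^143 ≡ 9·81·61·21·21 ≡ 29 (mod 100).

29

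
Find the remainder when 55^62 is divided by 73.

By repeated squaring mod 73: 55^1≡55, 55^2≡32, 55^4≡2, 55^8≡4, 55^16≡16, 55^32≡37.
Since 62 = 2 + 4 + 8 + 16 + 32 in binary, 55^62 ≡ 32·2·4·16·37 ≡ 4 (mod 73).

4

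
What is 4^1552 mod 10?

6

Powers of 4 mod 10 repeat with period 2: 4, 6.
1552 mod 2 = 0, so the last digit matches 4^2 = 6.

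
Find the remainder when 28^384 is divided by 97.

Successive squares of 28 mod 97: 28^1≡28, 28^2≡8, 28^4≡64, 28^8≡22, 28^16≡96, 28^32≡1, 28^64≡1, 28^128≡1, 28^256≡1.
Since 384 = 128 + 256 in binary, 28^384 ≡ 1·1 ≡ 1 (mod 97).

1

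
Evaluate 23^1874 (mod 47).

Square-and-reduce mod 47: 23^1≡23, 23^2≡12, 23^4≡3, 23^8≡9, 23^16≡34, 23^32≡28, 23^64≡32, 23^128≡37, 23^256≡6, 23^512≡36, 23^1024≡27.
Since 1874 = 2 + 16 + 64 + 256 + 512 + 1024 in binary, 23^1874 ≡ 12·34·32·6·36·27 ≡ 7 (mod 47).

7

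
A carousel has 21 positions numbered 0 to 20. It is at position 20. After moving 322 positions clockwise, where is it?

6

322 − 15·21 = 7, so 322 ≡ 7 (mod 21).
(20 + 7) mod 21 = 6.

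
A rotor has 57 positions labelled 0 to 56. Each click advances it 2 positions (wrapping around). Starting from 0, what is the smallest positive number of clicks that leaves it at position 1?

29

57 = 28·2 + 1
2 = 2·1 + 0
Back-substituting gives 2·29 ≡ 1 (mod 57).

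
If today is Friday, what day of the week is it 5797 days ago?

Thursday

5797 mod 7 = 1 (since 828·7 = 5796).
Friday − 1 day → Thursday.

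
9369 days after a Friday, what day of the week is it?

9369 − 1338·7 = 3, so 9369 ≡ 3 (mod 7).
Friday + 3 days → Monday.

Monday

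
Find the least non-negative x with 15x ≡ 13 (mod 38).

15⁻¹ ≡ 33 (mod 38) because 15·33 = 495 = 13·38 + 1.
Multiplying both sides by 33: x ≡ 33·13 = 429 ≡ 11 (mod 38).

11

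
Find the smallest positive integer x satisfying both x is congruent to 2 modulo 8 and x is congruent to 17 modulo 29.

162

x ≡ 2 (mod 8) gives x ∈ {2, 10, 18, 26, 34, 42, 50, 58, …}.
The first of these with x mod 29 = 17 is 162.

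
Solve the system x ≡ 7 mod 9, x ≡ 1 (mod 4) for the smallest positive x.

25

Since 4·7 ≡ 1 (mod 9), take x = 1 + 4·((7−1)·7 mod 9) = 1 + 4·6 = 25.
Check: 25 mod 9 = 7, 25 mod 4 = 1.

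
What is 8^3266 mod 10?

Last digits of 8^n: 8, 4, 2, 6 (period 4).
3266 mod 4 = 2, so the last digit matches 8^2 = 4.

4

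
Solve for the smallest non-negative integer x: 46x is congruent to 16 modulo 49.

11

46⁻¹ ≡ 16 (mod 49) because 46·16 = 736 = 15·49 + 1.
Multiplying both sides by 16: x ≡ 16·16 = 256 ≡ 11 (mod 49).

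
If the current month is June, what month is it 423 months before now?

March

Dividing 423 by 12 gives quotient 35 and remainder 3.
June − 3 months → March.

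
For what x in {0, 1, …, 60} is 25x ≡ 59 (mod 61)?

17

25⁻¹ ≡ 22 (mod 61) because 25·22 = 550 = 9·61 + 1.
Multiplying both sides by 22: x ≡ 22·59 = 1298 ≡ 17 (mod 61).
Check: 25·17 = 425 = 6·61 + 59.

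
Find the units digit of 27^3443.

3

Powers of 7 mod 10 repeat with period 4: 7, 9, 3, 1.
3443 leaves remainder 3 on division by 4, so 27^3443 ends in 3.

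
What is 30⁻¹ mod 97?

30·55 = 1650 = 17·97 + 1, so 30⁻¹ ≡ 55 (mod 97).

55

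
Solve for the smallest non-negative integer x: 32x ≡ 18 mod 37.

The inverse of 32 mod 37 is 22 (since 32·22 = 704 ≡ 1).
So x ≡ 22·18 = 396 ≡ 26 (mod 37).

26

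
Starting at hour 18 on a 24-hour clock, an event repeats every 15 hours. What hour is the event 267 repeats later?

15

267·15 = 4005.
4005 = 166·24 + 21, so 4005 mod 24 = 21.
(18 + 21) mod 24 = 15.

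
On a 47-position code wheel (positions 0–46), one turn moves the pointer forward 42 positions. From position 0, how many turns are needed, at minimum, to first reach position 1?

42·28 = 1176 = 25·47 + 1, so 42⁻¹ ≡ 28 (mod 47).

28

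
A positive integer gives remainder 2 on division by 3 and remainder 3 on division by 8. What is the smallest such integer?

11

Since 8·2 ≡ 1 (mod 3), take x = 3 + 8·((2−3)·2 mod 3) = 3 + 8·1 = 11.
Check: 11 mod 3 = 2, 11 mod 8 = 3.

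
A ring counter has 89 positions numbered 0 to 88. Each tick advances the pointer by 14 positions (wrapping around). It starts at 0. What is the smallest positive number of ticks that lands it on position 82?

44

The inverse of 14 mod 89 is 70 (since 14·70 = 980 ≡ 1).
So x ≡ 70·82 = 5740 ≡ 44 (mod 89).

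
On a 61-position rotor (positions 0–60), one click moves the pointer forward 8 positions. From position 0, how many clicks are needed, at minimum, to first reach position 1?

23

8·23 = 184 = 3·61 + 1, so 8⁻¹ ≡ 23 (mod 61).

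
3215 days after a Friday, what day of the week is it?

3215 = 459·7 + 2, so 3215 mod 7 = 2.
Friday + 2 days → Sunday.

Sunday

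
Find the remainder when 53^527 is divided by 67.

43

Square-and-reduce mod 67: 53^1≡53, 53^2≡62, 53^4≡25, 53^8≡22, 53^16≡15, 53^32≡24, 53^64≡40, 53^128≡59, 53^256≡64, 53^512≡9.
Since 527 = 1 + 2 + 4 + 8 + 512 in binary, 53^527 ≡ 53·62·25·22·9 ≡ 43 (mod 67).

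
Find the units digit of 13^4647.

7

Powers of 3 mod 10 repeat with period 4: 3, 9, 7, 1.
4647 mod 4 = 3, so the last digit matches 3^3 = 7.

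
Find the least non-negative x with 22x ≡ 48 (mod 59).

29

The inverse of 22 mod 59 is 51 (since 22·51 = 1122 ≡ 1).
So x ≡ 51·48 = 2448 ≡ 29 (mod 59).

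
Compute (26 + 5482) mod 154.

5482 mod 154 = 92 (since 35·154 = 5390).
(26 + 92) mod 154 = 118.

118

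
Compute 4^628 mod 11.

Successive squares of 4 mod 11: 4^1≡4, 4^2≡5, 4^4≡3, 4^8≡9, 4^16≡4, 4^32≡5, 4^64≡3, 4^128≡9, 4^256≡4, 4^512≡5.
Since 628 = 4 + 16 + 32 + 64 + 512 in binary, 4^628 ≡ 3·4·5·3·5 ≡ 9 (mod 11).

9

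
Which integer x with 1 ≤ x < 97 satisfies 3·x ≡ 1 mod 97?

65

3·65 = 195 = 2·97 + 1, so 3⁻¹ ≡ 65 (mod 97).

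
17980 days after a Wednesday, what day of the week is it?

17980 = 2568·7 + 4, so 17980 mod 7 = 4.
Wednesday + 4 days → Sunday.

Sunday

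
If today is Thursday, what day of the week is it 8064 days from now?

8064 mod 7 = 0 (since 1152·7 = 8064).
Thursday + 0 days → Thursday.

Thursday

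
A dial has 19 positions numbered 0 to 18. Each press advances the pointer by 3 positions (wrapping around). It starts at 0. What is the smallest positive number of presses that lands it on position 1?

13

The inverse of 3 mod 19 is 13 (since 3·13 = 39 ≡ 1).
So x ≡ 13·1 = 13 ≡ 13 (mod 19).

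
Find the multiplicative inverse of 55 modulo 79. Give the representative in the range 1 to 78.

55·23 = 1265 = 16·79 + 1, so 55⁻¹ ≡ 23 (mod 79).

23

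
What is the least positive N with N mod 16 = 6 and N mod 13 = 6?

Since 13·5 ≡ 1 (mod 16), take x = 6 + 13·((6−6)·5 mod 16) = 6 + 13·0 = 6.
Check: 6 mod 16 = 6, 6 mod 13 = 6.

6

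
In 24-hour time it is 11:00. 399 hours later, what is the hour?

Dividing 399 by 24 gives quotient 16 and remainder 15.
(11 + 15) mod 24 = 2.

2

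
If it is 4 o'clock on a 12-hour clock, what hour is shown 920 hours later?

920 mod 12 = 8 (since 76·12 = 912).
4 + 8 → 12 on a 12-hour dial.

12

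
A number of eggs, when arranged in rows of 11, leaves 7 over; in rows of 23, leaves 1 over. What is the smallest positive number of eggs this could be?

x ≡ 7 (mod 11) gives x ∈ {7, 18, 29, 40, 51, 62, 73, 84, …}.
The first of these with x mod 23 = 1 is 139.

139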